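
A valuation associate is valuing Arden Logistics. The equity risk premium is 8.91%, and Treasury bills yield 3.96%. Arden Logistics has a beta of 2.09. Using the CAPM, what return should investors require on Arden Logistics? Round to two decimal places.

22.58%

E(R) = R_f + β × MRP = 3.96% + 2.09 × 8.91% = 22.58%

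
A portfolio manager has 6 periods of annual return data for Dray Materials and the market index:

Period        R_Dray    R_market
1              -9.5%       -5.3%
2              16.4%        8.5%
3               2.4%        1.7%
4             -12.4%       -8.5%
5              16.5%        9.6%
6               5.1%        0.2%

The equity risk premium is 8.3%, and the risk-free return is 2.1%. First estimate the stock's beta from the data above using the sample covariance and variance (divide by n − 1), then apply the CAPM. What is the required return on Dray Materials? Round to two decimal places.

16.06%

Mean R_i = (-9.5 + 16.4 + 2.4 − 12.4 + 16.5 + 5.1) / 6 = 3.0833%
Mean R_m = (-5.3 + 8.5 + 1.7 − 8.5 + 9.6 + 0.2) / 6 = 1.0333%
Σ(R_i − R̄_i)(R_m − R̄_m) = 439.5333  ⇒  Cov = 439.5333 / 5 = 87.9067
Σ(R_m − R̄_m)² = 261.2733  ⇒  Var(R_m) = 261.2733 / 5 = 52.2547
β = Cov / Var(R_m) = 87.9067 / 52.2547 = 1.6823
E(R) = R_f + β × MRP = 2.1% + 1.6823 × 8.3% = 16.06%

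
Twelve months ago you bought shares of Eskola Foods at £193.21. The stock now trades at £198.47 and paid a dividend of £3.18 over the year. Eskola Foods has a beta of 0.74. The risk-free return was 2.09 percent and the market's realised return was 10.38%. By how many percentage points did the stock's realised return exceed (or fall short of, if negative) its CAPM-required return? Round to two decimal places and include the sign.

Realised HPR = (P1 + D1 − P0) / P0 = (198.47 + 3.18 − 193.21) / 193.21 = 8.44 / 193.21 = 4.3683%
MRP = 10.38% − 2.09% = 8.29%
CAPM required = R_f + β·MRP = 2.09% + 0.74 × 8.29% = 8.2246%
α = realised − required = 4.3683% − 8.2246% = -3.86%

-3.86%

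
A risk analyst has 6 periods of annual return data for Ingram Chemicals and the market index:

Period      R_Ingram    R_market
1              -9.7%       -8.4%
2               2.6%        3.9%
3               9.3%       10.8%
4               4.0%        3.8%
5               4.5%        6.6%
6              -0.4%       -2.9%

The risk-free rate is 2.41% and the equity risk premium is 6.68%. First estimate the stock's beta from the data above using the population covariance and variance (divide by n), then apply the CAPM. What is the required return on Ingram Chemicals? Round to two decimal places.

Mean R_i = (-9.7 + 2.6 + 9.3 + 4.0 + 4.5 − 0.4) / 6 = 1.7167%
Mean R_m = (-8.4 + 3.9 + 10.8 + 3.8 + 6.6 − 2.9) / 6 = 2.3000%
Σ(R_i − R̄_i)(R_m − R̄_m) = 214.4300  ⇒  Cov = 214.4300 / 6 = 35.7383
Σ(R_m − R̄_m)² = 237.0800  ⇒  Var(R_m) = 237.0800 / 6 = 39.5133
β = Cov / Var(R_m) = 35.7383 / 39.5133 = 0.9045
E(R) = R_f + β × MRP = 2.41% + 0.9045 × 6.68% = 8.45%

8.45%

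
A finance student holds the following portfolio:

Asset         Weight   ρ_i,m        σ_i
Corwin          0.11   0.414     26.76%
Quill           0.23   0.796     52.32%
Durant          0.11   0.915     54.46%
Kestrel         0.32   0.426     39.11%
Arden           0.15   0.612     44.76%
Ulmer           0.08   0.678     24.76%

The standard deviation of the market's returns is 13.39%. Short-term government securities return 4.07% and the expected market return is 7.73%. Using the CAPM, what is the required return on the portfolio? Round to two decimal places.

β_Corwin = 0.414 × 26.76% / 13.39% = 0.8274
β_Quill = 0.796 × 52.32% / 13.39% = 3.1103
β_Durant = 0.915 × 54.46% / 13.39% = 3.7215
β_Kestrel = 0.426 × 39.11% / 13.39% = 1.2443
β_Arden = 0.612 × 44.76% / 13.39% = 2.0458
β_Ulmer = 0.678 × 24.76% / 13.39% = 1.2537
β_P = Σ w_i β_i = 0.11×0.8274 + 0.23×3.1103 + 0.11×3.7215 + 0.32×1.2443 + 0.15×2.0458 + 0.08×1.2537 = 2.0211
MRP = 7.73% − 4.07% = 3.66%
E(R_P) = R_f + β_P × MRP = 4.07% + 2.0211 × 3.66% = 11.47%

11.47%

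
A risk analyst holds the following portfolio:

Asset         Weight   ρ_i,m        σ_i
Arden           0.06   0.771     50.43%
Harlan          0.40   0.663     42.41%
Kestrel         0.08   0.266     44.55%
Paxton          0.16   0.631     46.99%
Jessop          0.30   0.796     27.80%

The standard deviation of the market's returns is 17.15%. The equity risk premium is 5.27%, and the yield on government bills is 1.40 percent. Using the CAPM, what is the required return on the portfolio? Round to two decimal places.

β_Arden = 0.771 × 50.43% / 17.15% = 2.2671
β_Harlan = 0.663 × 42.41% / 17.15% = 1.6395
β_Kestrel = 0.266 × 44.55% / 17.15% = 0.6910
β_Paxton = 0.631 × 46.99% / 17.15% = 1.7289
β_Jessop = 0.796 × 27.80% / 17.15% = 1.2903
β_P = Σ w_i β_i = 0.06×2.2671 + 0.40×1.6395 + 0.08×0.6910 + 0.16×1.7289 + 0.30×1.2903 = 1.5108
E(R_P) = R_f + β_P × MRP = 1.40% + 1.5108 × 5.27% = 9.36%

9.36%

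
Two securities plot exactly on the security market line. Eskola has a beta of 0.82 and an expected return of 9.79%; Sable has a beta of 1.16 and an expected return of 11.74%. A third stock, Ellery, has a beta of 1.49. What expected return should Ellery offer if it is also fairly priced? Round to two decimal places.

13.63%

MRP (SML slope) = (11.74% − 9.79%) / (1.16 − 0.82) = 1.95% / 0.34 = 5.7353%
R_f (intercept) = 9.79% − 0.82 × 5.7353% = 5.0871%
E(R_Ellery) = R_f + β × MRP = 5.0871% + 1.49 × 5.7353% = 13.63%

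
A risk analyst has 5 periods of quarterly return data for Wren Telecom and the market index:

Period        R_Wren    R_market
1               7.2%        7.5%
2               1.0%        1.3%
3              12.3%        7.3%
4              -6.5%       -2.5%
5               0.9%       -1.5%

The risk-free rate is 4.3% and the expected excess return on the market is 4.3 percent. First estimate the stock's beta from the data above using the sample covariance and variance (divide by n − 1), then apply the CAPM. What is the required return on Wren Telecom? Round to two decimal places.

10.19%

Mean R_i = (7.2 + 1.0 + 12.3 − 6.5 + 0.9) / 5 = 2.9800%
Mean R_m = (7.5 + 1.3 + 7.3 − 2.5 − 1.5) / 5 = 2.4200%
Σ(R_i − R̄_i)(R_m − R̄_m) = 123.9320  ⇒  Cov = 123.9320 / 4 = 30.9830
Σ(R_m − R̄_m)² = 90.4480  ⇒  Var(R_m) = 90.4480 / 4 = 22.6120
β = Cov / Var(R_m) = 30.9830 / 22.6120 = 1.3702
E(R) = R_f + β × MRP = 4.3% + 1.3702 × 4.3% = 10.19%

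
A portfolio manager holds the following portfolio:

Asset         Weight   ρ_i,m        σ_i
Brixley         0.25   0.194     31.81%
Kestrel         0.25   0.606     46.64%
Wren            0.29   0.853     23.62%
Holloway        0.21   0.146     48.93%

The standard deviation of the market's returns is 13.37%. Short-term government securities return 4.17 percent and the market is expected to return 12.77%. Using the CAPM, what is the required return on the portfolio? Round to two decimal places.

β_Brixley = 0.194 × 31.81% / 13.37% = 0.4616
β_Kestrel = 0.606 × 46.64% / 13.37% = 2.1140
β_Wren = 0.853 × 23.62% / 13.37% = 1.5069
β_Holloway = 0.146 × 48.93% / 13.37% = 0.5343
β_P = Σ w_i β_i = 0.25×0.4616 + 0.25×2.1140 + 0.29×1.5069 + 0.21×0.5343 = 1.1931
MRP = 12.77% − 4.17% = 8.60%
E(R_P) = R_f + β_P × MRP = 4.17% + 1.1931 × 8.60% = 14.43%

14.43%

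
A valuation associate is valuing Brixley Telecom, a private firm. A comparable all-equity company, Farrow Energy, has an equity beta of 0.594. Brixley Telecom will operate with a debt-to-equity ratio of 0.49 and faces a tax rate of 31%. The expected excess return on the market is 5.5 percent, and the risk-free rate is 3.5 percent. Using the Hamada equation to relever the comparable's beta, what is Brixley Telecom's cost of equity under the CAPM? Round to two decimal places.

7.87%

β_L = β_U × [1 + (1 − t)(D/E)] = 0.594 × [1 + (1 − 0.31) × 0.49]
    = 0.594 × [1 + 0.69 × 0.49] = 0.594 × 1.3381 = 0.7948
E(R) = R_f + β_L × MRP = 3.5% + 0.7948 × 5.5% = 7.87%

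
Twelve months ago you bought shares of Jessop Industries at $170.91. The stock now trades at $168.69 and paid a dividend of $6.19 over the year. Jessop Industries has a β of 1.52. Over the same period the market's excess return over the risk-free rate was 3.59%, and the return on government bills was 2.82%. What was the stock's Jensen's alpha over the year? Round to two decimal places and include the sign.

-5.95%

Realised HPR = (P1 + D1 − P0) / P0 = (168.69 + 6.19 − 170.91) / 170.91 = 3.97 / 170.91 = 2.3229%
CAPM required = R_f + β·MRP = 2.82% + 1.52 × 3.59% = 8.2768%
α = realised − required = 2.3229% − 8.2768% = -5.95%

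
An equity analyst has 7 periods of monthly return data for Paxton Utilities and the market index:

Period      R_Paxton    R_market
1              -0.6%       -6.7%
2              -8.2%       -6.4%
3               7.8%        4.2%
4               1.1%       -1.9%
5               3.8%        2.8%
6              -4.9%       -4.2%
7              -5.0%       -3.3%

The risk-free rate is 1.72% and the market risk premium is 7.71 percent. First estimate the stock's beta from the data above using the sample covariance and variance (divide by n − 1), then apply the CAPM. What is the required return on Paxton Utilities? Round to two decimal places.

10.31%

Mean R_i = (-0.6 − 8.2 + 7.8 + 1.1 + 3.8 − 4.9 − 5.0) / 7 = -0.8571%
Mean R_m = (-6.7 − 6.4 + 4.2 − 1.9 + 2.8 − 4.2 − 3.3) / 7 = -2.2143%
Σ(R_i − R̄_i)(R_m − R̄_m) = 121.6043  ⇒  Cov = 121.6043 / 6 = 20.2674
Σ(R_m − R̄_m)² = 109.1486  ⇒  Var(R_m) = 109.1486 / 6 = 18.1914
β = Cov / Var(R_m) = 20.2674 / 18.1914 = 1.1141
E(R) = R_f + β × MRP = 1.72% + 1.1141 × 7.71% = 10.31%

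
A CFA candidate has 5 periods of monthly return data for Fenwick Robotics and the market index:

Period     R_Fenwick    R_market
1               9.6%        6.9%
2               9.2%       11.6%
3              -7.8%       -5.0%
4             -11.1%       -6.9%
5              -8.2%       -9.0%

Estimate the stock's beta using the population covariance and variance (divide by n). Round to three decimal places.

1.071

Mean R_i = (9.6 + 9.2 − 7.8 − 11.1 − 8.2) / 5 = -1.6600%
Mean R_m = (6.9 + 11.6 − 5.0 − 6.9 − 9.0) / 5 = -0.4800%
Σ(R_i − R̄_i)(R_m − R̄_m) = 358.3660  ⇒  Cov = 358.3660 / 5 = 71.6732
Σ(R_m − R̄_m)² = 334.6280  ⇒  Var(R_m) = 334.6280 / 5 = 66.9256
β = Cov / Var(R_m) = 71.6732 / 66.9256 = 1.0709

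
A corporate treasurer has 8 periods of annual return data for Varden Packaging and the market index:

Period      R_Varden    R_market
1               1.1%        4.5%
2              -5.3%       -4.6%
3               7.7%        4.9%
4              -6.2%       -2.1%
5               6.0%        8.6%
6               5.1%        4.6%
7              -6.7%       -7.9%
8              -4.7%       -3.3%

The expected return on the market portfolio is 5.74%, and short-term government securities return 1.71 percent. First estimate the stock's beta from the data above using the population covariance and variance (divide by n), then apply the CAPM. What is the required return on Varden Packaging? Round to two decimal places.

Mean R_i = (1.1 − 5.3 + 7.7 − 6.2 + 6.0 + 5.1 − 6.7 − 4.7) / 8 = -0.3750%
Mean R_m = (4.5 − 4.6 + 4.9 − 2.1 + 8.6 + 4.6 − 7.9 − 3.3) / 8 = 0.5875%
Σ(R_i − R̄_i)(R_m − R̄_m) = 225.3425  ⇒  Cov = 225.3425 / 8 = 28.1678
Σ(R_m − R̄_m)² = 235.4888  ⇒  Var(R_m) = 235.4888 / 8 = 29.4361
β = Cov / Var(R_m) = 28.1678 / 29.4361 = 0.9569
MRP = 5.74% − 1.71% = 4.03%
E(R) = R_f + β × MRP = 1.71% + 0.9569 × 4.03% = 5.57%

5.57%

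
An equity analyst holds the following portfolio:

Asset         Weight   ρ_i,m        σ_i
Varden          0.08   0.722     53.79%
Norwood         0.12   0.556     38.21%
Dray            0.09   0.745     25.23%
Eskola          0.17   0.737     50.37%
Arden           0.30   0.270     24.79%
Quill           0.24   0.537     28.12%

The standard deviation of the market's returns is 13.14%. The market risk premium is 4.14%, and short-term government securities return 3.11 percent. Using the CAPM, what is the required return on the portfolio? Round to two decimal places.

β_Varden = 0.722 × 53.79% / 13.14% = 2.9556
β_Norwood = 0.556 × 38.21% / 13.14% = 1.6168
β_Dray = 0.745 × 25.23% / 13.14% = 1.4305
β_Eskola = 0.737 × 50.37% / 13.14% = 2.8252
β_Arden = 0.270 × 24.79% / 13.14% = 0.5094
β_Quill = 0.537 × 28.12% / 13.14% = 1.1492
β_P = Σ w_i β_i = 0.08×2.9556 + 0.12×1.6168 + 0.09×1.4305 + 0.17×2.8252 + 0.30×0.5094 + 0.24×1.1492 = 1.4681
E(R_P) = R_f + β_P × MRP = 3.11% + 1.4681 × 4.14% = 9.19%

9.19%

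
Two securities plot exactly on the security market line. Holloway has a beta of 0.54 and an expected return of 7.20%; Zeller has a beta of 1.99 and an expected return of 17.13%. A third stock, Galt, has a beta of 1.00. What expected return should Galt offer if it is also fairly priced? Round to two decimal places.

MRP (SML slope) = (17.13% − 7.20%) / (1.99 − 0.54) = 9.93% / 1.45 = 6.8483%
R_f (intercept) = 7.20% − 0.54 × 6.8483% = 3.5019%
E(R_Galt) = R_f + β × MRP = 3.5019% + 1.00 × 6.8483% = 10.35%

10.35%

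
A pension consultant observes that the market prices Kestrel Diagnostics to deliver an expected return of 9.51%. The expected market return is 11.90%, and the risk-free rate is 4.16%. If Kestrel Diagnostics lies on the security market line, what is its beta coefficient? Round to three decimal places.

0.691

MRP = 11.90% − 4.16% = 7.74%
β = (E(R) − R_f) / MRP = (9.51% − 4.16%) / 7.74% = 5.35% / 7.74% = 0.691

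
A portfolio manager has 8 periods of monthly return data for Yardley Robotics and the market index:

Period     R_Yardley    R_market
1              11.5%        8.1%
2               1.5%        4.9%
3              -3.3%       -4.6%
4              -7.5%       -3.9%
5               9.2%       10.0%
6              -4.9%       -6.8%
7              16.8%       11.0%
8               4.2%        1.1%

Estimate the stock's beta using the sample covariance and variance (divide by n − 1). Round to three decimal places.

1.134

Mean R_i = (11.5 + 1.5 − 3.3 − 7.5 + 9.2 − 4.9 + 16.8 + 4.2) / 8 = 3.4375%
Mean R_m = (8.1 + 4.9 − 4.6 − 3.9 + 10.0 − 6.8 + 11.0 + 1.1) / 8 = 2.4750%
Σ(R_i − R̄_i)(R_m − R̄_m) = 391.6075  ⇒  Cov = 391.6075 / 7 = 55.9439
Σ(R_m − R̄_m)² = 345.4350  ⇒  Var(R_m) = 345.4350 / 7 = 49.3479
β = Cov / Var(R_m) = 55.9439 / 49.3479 = 1.1337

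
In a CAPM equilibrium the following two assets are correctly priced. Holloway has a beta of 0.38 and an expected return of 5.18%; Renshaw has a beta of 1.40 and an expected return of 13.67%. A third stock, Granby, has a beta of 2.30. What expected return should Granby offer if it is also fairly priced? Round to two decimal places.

21.16%

MRP (SML slope) = (13.67% − 5.18%) / (1.40 − 0.38) = 8.49% / 1.02 = 8.3235%
R_f (intercept) = 5.18% − 0.38 × 8.3235% = 2.0171%
E(R_Granby) = R_f + β × MRP = 2.0171% + 2.30 × 8.3235% = 21.16%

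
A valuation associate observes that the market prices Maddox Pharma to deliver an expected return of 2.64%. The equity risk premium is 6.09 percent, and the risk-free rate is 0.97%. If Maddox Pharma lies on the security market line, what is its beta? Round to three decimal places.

0.274

β = (E(R) − R_f) / MRP = (2.64% − 0.97%) / 6.09% = 1.67% / 6.09% = 0.274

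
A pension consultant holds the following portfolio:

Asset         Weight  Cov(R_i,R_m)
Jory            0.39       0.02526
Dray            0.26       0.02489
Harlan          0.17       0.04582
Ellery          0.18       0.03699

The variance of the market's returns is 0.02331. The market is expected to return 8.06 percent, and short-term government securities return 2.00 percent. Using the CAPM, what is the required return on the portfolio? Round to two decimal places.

10.00%

β_Jory = 0.02526 / 0.02331 = 1.0837
β_Dray = 0.02489 / 0.02331 = 1.0678
β_Harlan = 0.04582 / 0.02331 = 1.9657
β_Ellery = 0.03699 / 0.02331 = 1.5869
β_P = Σ w_i β_i = 0.39×1.0837 + 0.26×1.0678 + 0.17×1.9657 + 0.18×1.5869 = 1.3201
MRP = 8.06% − 2.00% = 6.06%
E(R_P) = R_f + β_P × MRP = 2.00% + 1.3201 × 6.06% = 10.00%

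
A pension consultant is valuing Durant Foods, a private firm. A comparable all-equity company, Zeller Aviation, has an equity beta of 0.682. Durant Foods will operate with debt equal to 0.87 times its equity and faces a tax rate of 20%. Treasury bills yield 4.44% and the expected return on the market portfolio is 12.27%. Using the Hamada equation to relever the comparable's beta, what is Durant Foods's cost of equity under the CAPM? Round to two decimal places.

13.50%

β_L = β_U × [1 + (1 − t)(D/E)] = 0.682 × [1 + (1 − 0.20) × 0.87]
    = 0.682 × [1 + 0.80 × 0.87] = 0.682 × 1.6960 = 1.1567
MRP = 12.27% − 4.44% = 7.83%
E(R) = R_f + β_L × MRP = 4.44% + 1.1567 × 7.83% = 13.50%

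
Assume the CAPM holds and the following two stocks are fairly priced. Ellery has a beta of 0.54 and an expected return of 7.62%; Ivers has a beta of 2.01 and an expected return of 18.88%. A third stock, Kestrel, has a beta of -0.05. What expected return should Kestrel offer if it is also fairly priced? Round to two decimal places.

3.10%

MRP (SML slope) = (18.88% − 7.62%) / (2.01 − 0.54) = 11.26% / 1.47 = 7.6599%
R_f (intercept) = 7.62% − 0.54 × 7.6599% = 3.4837%
E(R_Kestrel) = R_f + β × MRP = 3.4837% + -0.05 × 7.6599% = 3.10%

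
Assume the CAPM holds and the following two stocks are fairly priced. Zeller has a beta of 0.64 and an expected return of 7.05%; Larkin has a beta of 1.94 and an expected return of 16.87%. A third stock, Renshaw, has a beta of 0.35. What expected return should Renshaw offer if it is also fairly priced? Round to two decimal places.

4.86%

MRP (SML slope) = (16.87% − 7.05%) / (1.94 − 0.64) = 9.82% / 1.30 = 7.5538%
R_f (intercept) = 7.05% − 0.64 × 7.5538% = 2.2156%
E(R_Renshaw) = R_f + β × MRP = 2.2156% + 0.35 × 7.5538% = 4.86%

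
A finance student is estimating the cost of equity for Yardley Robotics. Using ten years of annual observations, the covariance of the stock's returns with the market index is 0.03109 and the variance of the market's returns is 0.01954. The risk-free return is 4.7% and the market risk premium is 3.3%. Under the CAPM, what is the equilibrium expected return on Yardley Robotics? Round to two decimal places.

β = Cov(R_i, R_m) / Var(R_m) = 0.03109 / 0.01954 = 1.5911
E(R) = R_f + β × MRP = 4.7% + 1.5911 × 3.3% = 9.95%

9.95%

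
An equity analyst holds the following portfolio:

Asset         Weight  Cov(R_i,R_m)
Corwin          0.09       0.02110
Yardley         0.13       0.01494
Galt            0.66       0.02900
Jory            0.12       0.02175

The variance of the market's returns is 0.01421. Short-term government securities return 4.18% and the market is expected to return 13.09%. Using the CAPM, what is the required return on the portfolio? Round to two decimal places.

β_Corwin = 0.02110 / 0.01421 = 1.4849
β_Yardley = 0.01494 / 0.01421 = 1.0514
β_Galt = 0.02900 / 0.01421 = 2.0408
β_Jory = 0.02175 / 0.01421 = 1.5306
β_P = Σ w_i β_i = 0.09×1.4849 + 0.13×1.0514 + 0.66×2.0408 + 0.12×1.5306 = 1.8009
MRP = 13.09% − 4.18% = 8.91%
E(R_P) = R_f + β_P × MRP = 4.18% + 1.8009 × 8.91% = 20.23%

20.23%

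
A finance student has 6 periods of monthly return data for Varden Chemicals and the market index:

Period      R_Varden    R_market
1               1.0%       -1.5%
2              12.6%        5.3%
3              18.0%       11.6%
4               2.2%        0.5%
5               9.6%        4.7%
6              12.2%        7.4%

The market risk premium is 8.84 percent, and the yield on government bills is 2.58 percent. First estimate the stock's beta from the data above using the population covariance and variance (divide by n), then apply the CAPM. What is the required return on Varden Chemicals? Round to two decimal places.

Mean R_i = (1.0 + 12.6 + 18.0 + 2.2 + 9.6 + 12.2) / 6 = 9.2667%
Mean R_m = (-1.5 + 5.3 + 11.6 + 0.5 + 4.7 + 7.4) / 6 = 4.6667%
Σ(R_i − R̄_i)(R_m − R̄_m) = 151.1133  ⇒  Cov = 151.1133 / 6 = 25.1856
Σ(R_m − R̄_m)² = 111.3333  ⇒  Var(R_m) = 111.3333 / 6 = 18.5556
β = Cov / Var(R_m) = 25.1856 / 18.5556 = 1.3573
E(R) = R_f + β × MRP = 2.58% + 1.3573 × 8.84% = 14.58%

14.58%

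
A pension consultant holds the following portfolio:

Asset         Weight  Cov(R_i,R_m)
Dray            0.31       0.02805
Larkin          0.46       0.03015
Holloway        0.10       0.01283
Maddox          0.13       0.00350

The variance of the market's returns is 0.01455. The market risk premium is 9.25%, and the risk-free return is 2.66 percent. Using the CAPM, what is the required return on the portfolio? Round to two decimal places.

18.11%

β_Dray = 0.02805 / 0.01455 = 1.9278
β_Larkin = 0.03015 / 0.01455 = 2.0722
β_Holloway = 0.01283 / 0.01455 = 0.8818
β_Maddox = 0.00350 / 0.01455 = 0.2405
β_P = Σ w_i β_i = 0.31×1.9278 + 0.46×2.0722 + 0.10×0.8818 + 0.13×0.2405 = 1.6703
E(R_P) = R_f + β_P × MRP = 2.66% + 1.6703 × 9.25% = 18.11%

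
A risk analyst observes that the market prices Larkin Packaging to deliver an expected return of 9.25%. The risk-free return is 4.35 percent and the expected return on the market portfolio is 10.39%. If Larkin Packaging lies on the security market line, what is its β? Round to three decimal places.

MRP = 10.39% − 4.35% = 6.04%
β = (E(R) − R_f) / MRP = (9.25% − 4.35%) / 6.04% = 4.90% / 6.04% = 0.811

0.811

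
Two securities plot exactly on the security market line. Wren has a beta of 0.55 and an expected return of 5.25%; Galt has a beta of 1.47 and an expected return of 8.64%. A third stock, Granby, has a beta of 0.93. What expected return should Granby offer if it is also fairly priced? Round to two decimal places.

6.65%

MRP (SML slope) = (8.64% − 5.25%) / (1.47 − 0.55) = 3.39% / 0.92 = 3.6848%
R_f (intercept) = 5.25% − 0.55 × 3.6848% = 3.2234%
E(R_Granby) = R_f + β × MRP = 3.2234% + 0.93 × 3.6848% = 6.65%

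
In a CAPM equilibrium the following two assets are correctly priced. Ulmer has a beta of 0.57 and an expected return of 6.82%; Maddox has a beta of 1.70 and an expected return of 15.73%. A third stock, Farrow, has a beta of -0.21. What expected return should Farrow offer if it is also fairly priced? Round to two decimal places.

MRP (SML slope) = (15.73% − 6.82%) / (1.70 − 0.57) = 8.91% / 1.13 = 7.8850%
R_f (intercept) = 6.82% − 0.57 × 7.8850% = 2.3256%
E(R_Farrow) = R_f + β × MRP = 2.3256% + -0.21 × 7.8850% = 0.67%

0.67%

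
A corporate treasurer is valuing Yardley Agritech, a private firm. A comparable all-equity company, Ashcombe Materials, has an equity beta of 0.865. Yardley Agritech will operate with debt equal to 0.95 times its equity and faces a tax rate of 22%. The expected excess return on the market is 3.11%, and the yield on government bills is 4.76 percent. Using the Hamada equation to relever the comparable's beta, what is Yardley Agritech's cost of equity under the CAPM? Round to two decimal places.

β_L = β_U × [1 + (1 − t)(D/E)] = 0.865 × [1 + (1 − 0.22) × 0.95]
    = 0.865 × [1 + 0.78 × 0.95] = 0.865 × 1.7410 = 1.5060
E(R) = R_f + β_L × MRP = 4.76% + 1.5060 × 3.11% = 9.44%

9.44%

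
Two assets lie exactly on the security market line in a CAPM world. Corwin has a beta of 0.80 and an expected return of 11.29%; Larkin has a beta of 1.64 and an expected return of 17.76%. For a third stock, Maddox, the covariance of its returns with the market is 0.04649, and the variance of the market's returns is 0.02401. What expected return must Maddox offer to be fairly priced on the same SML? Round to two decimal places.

20.04%

MRP = (17.76% − 11.29%) / (1.64 − 0.80) = 7.7024%
R_f = 11.29% − 0.80 × 7.7024% = 5.1281%
β_Maddox = Cov / Var(R_m) = 0.04649 / 0.02401 = 1.9363
E(R_Maddox) = R_f + β × MRP = 5.1281% + 1.9363 × 7.7024% = 20.04%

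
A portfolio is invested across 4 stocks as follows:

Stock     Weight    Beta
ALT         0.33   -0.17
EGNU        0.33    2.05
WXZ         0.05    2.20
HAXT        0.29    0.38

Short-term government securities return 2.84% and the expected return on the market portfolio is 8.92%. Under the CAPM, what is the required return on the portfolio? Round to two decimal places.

7.95%

β_P = Σ w_i β_i = 0.33×-0.17 + 0.33×2.05 + 0.05×2.20 + 0.29×0.38 = 0.8406
MRP = 8.92% − 2.84% = 6.08%
E(R_P) = R_f + β_P × MRP = 2.84% + 0.8406 × 6.08% = 7.95%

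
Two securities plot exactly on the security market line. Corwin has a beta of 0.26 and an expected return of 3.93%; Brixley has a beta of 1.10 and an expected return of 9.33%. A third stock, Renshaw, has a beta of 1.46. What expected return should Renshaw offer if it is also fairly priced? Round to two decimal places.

MRP (SML slope) = (9.33% − 3.93%) / (1.10 − 0.26) = 5.40% / 0.84 = 6.4286%
R_f (intercept) = 3.93% − 0.26 × 6.4286% = 2.2586%
E(R_Renshaw) = R_f + β × MRP = 2.2586% + 1.46 × 6.4286% = 11.64%

11.64%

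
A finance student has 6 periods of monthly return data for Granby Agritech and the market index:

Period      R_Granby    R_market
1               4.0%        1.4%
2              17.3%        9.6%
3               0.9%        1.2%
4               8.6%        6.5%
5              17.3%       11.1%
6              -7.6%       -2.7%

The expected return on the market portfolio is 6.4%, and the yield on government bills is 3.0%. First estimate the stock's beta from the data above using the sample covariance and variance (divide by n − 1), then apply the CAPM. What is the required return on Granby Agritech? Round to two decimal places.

9.02%

Mean R_i = (4.0 + 17.3 + 0.9 + 8.6 + 17.3 − 7.6) / 6 = 6.7500%
Mean R_m = (1.4 + 9.6 + 1.2 + 6.5 + 11.1 − 2.7) / 6 = 4.5167%
Σ(R_i − R̄_i)(R_m − R̄_m) = 258.2850  ⇒  Cov = 258.2850 / 5 = 51.6570
Σ(R_m − R̄_m)² = 145.9083  ⇒  Var(R_m) = 145.9083 / 5 = 29.1817
β = Cov / Var(R_m) = 51.6570 / 29.1817 = 1.7702
MRP = 6.4% − 3.0% = 3.40%
E(R) = R_f + β × MRP = 3.0% + 1.7702 × 3.4% = 9.02%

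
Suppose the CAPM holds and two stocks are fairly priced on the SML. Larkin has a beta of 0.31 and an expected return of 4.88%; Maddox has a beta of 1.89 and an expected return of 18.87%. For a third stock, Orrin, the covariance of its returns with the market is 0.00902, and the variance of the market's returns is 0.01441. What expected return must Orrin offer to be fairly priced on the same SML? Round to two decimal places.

7.68%

MRP = (18.87% − 4.88%) / (1.89 − 0.31) = 8.8544%
R_f = 4.88% − 0.31 × 8.8544% = 2.1351%
β_Orrin = Cov / Var(R_m) = 0.00902 / 0.01441 = 0.6260
E(R_Orrin) = R_f + β × MRP = 2.1351% + 0.6260 × 8.8544% = 7.68%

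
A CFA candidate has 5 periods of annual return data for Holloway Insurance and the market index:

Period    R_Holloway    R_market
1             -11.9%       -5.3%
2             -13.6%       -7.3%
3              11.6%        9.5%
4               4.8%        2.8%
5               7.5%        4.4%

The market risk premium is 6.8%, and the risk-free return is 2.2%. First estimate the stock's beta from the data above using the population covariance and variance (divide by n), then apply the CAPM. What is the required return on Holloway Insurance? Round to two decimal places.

13.34%

Mean R_i = (-11.9 − 13.6 + 11.6 + 4.8 + 7.5) / 5 = -0.3200%
Mean R_m = (-5.3 − 7.3 + 9.5 + 2.8 + 4.4) / 5 = 0.8200%
Σ(R_i − R̄_i)(R_m − R̄_m) = 320.3020  ⇒  Cov = 320.3020 / 5 = 64.0604
Σ(R_m − R̄_m)² = 195.4680  ⇒  Var(R_m) = 195.4680 / 5 = 39.0936
β = Cov / Var(R_m) = 64.0604 / 39.0936 = 1.6386
E(R) = R_f + β × MRP = 2.2% + 1.6386 × 6.8% = 13.34%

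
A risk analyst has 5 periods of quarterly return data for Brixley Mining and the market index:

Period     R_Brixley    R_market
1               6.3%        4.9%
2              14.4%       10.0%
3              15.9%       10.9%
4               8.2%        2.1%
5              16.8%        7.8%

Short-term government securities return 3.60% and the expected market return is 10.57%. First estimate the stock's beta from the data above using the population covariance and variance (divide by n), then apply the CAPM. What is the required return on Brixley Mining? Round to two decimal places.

Mean R_i = (6.3 + 14.4 + 15.9 + 8.2 + 16.8) / 5 = 12.3200%
Mean R_m = (4.9 + 10.0 + 10.9 + 2.1 + 7.8) / 5 = 7.1400%
Σ(R_i − R̄_i)(R_m − R̄_m) = 56.6160  ⇒  Cov = 56.6160 / 5 = 11.3232
Σ(R_m − R̄_m)² = 53.1720  ⇒  Var(R_m) = 53.1720 / 5 = 10.6344
β = Cov / Var(R_m) = 11.3232 / 10.6344 = 1.0648
MRP = 10.57% − 3.60% = 6.97%
E(R) = R_f + β × MRP = 3.60% + 1.0648 × 6.97% = 11.02%

11.02%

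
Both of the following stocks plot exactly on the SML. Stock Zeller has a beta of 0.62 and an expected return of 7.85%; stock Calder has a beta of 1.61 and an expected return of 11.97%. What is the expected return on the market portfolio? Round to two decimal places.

9.43%

Both satisfy E(R) = R_f + β·MRP, so the slope of the SML is
MRP = (11.97% − 7.85%) / (1.61 − 0.62) = 4.12% / 0.99 = 4.1616%
R_f = E(R_Zeller) − β_Zeller·MRP = 7.85% − 0.62 × 4.1616% = 5.2698%
E(R_m) = R_f + MRP = 5.2698% + 4.1616% = 9.43%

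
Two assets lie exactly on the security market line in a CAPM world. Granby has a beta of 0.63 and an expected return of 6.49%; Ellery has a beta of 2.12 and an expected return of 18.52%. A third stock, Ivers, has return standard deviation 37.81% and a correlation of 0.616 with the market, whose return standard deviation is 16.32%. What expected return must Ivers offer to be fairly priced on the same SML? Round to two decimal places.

12.93%

MRP = (18.52% − 6.49%) / (2.12 − 0.63) = 8.0738%
R_f = 6.49% − 0.63 × 8.0738% = 1.4035%
β_Ivers = ρ·σ_i/σ_m = 0.616 × 37.81 / 16.32 = 1.4271
E(R_Ivers) = R_f + β × MRP = 1.4035% + 1.4271 × 8.0738% = 12.93%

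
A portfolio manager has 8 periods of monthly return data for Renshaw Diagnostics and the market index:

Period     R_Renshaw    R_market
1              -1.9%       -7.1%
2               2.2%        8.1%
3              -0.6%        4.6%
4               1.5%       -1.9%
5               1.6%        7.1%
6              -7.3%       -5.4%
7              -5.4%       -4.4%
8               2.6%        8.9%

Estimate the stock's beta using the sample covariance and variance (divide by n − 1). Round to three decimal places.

Mean R_i = (-1.9 + 2.2 − 0.6 + 1.5 + 1.6 − 7.3 − 5.4 + 2.6) / 8 = -0.9125%
Mean R_m = (-7.1 + 8.1 + 4.6 − 1.9 + 7.1 − 5.4 − 4.4 + 8.9) / 8 = 1.2375%
Σ(R_i − R̄_i)(R_m − R̄_m) = 132.4138  ⇒  Cov = 132.4138 / 7 = 18.9163
Σ(R_m − R̄_m)² = 306.6788  ⇒  Var(R_m) = 306.6788 / 7 = 43.8113
β = Cov / Var(R_m) = 18.9163 / 43.8113 = 0.4318

0.432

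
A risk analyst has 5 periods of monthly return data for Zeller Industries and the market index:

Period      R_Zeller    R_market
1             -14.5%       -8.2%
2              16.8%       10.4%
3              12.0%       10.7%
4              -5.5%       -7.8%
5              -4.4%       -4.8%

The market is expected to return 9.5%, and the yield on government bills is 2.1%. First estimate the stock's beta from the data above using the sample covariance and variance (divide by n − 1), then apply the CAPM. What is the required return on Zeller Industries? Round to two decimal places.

11.72%

Mean R_i = (-14.5 + 16.8 + 12.0 − 5.5 − 4.4) / 5 = 0.8800%
Mean R_m = (-8.2 + 10.4 + 10.7 − 7.8 − 4.8) / 5 = 0.0600%
Σ(R_i − R̄_i)(R_m − R̄_m) = 485.7760  ⇒  Cov = 485.7760 / 4 = 121.4440
Σ(R_m − R̄_m)² = 373.7520  ⇒  Var(R_m) = 373.7520 / 4 = 93.4380
β = Cov / Var(R_m) = 121.4440 / 93.4380 = 1.2997
MRP = 9.5% − 2.1% = 7.40%
E(R) = R_f + β × MRP = 2.1% + 1.2997 × 7.4% = 11.72%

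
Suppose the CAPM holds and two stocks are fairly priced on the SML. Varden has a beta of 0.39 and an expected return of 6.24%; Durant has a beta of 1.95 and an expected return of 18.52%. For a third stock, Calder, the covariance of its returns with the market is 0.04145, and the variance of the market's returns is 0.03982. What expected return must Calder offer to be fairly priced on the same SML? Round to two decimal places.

11.36%

MRP = (18.52% − 6.24%) / (1.95 − 0.39) = 7.8718%
R_f = 6.24% − 0.39 × 7.8718% = 3.1700%
β_Calder = Cov / Var(R_m) = 0.04145 / 0.03982 = 1.0409
E(R_Calder) = R_f + β × MRP = 3.1700% + 1.0409 × 7.8718% = 11.36%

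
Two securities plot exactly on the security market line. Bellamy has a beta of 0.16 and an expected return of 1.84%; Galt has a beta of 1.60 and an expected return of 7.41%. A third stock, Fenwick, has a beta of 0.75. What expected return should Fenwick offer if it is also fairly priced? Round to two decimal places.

MRP (SML slope) = (7.41% − 1.84%) / (1.60 − 0.16) = 5.57% / 1.44 = 3.8681%
R_f (intercept) = 1.84% − 0.16 × 3.8681% = 1.2211%
E(R_Fenwick) = R_f + β × MRP = 1.2211% + 0.75 × 3.8681% = 4.12%

4.12%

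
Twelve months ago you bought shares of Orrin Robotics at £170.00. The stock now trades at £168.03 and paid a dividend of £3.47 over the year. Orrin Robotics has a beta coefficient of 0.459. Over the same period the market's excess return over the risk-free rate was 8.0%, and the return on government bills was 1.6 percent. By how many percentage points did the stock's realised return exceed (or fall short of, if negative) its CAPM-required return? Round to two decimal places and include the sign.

-4.39%

Realised HPR = (P1 + D1 − P0) / P0 = (168.03 + 3.47 − 170.00) / 170.00 = 1.50 / 170.00 = 0.8824%
CAPM required = R_f + β·MRP = 1.6% + 0.459 × 8.0% = 5.2720%
α = realised − required = 0.8824% − 5.2720% = -4.39%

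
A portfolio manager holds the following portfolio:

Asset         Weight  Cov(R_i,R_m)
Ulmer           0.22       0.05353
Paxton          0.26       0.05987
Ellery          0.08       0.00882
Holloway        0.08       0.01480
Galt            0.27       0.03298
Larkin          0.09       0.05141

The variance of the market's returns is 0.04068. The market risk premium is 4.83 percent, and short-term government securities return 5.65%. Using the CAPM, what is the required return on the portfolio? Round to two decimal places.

10.73%

β_Ulmer = 0.05353 / 0.04068 = 1.3159
β_Paxton = 0.05987 / 0.04068 = 1.4717
β_Ellery = 0.00882 / 0.04068 = 0.2168
β_Holloway = 0.01480 / 0.04068 = 0.3638
β_Galt = 0.03298 / 0.04068 = 0.8107
β_Larkin = 0.05141 / 0.04068 = 1.2638
β_P = Σ w_i β_i = 0.22×1.3159 + 0.26×1.4717 + 0.08×0.2168 + 0.08×0.3638 + 0.27×0.8107 + 0.09×1.2638 = 1.0512
E(R_P) = R_f + β_P × MRP = 5.65% + 1.0512 × 4.83% = 10.73%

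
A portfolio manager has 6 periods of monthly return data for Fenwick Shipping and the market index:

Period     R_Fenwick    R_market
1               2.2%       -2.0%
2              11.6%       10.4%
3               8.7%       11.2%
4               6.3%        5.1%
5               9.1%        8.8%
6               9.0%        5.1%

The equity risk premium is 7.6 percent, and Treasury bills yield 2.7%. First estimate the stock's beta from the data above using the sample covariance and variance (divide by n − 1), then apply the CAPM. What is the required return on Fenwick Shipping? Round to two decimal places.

Mean R_i = (2.2 + 11.6 + 8.7 + 6.3 + 9.1 + 9.0) / 6 = 7.8167%
Mean R_m = (-2.0 + 10.4 + 11.2 + 5.1 + 8.8 + 5.1) / 6 = 6.4333%
Σ(R_i − R̄_i)(R_m − R̄_m) = 70.0667  ⇒  Cov = 70.0667 / 5 = 14.0133
Σ(R_m − R̄_m)² = 118.7333  ⇒  Var(R_m) = 118.7333 / 5 = 23.7467
β = Cov / Var(R_m) = 14.0133 / 23.7467 = 0.5901
E(R) = R_f + β × MRP = 2.7% + 0.5901 × 7.6% = 7.18%

7.18%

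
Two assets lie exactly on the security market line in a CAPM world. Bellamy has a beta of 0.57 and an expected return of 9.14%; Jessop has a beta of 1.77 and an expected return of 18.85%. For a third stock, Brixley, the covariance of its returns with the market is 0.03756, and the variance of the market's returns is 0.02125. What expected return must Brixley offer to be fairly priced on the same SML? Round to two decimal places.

MRP = (18.85% − 9.14%) / (1.77 − 0.57) = 8.0917%
R_f = 9.14% − 0.57 × 8.0917% = 4.5277%
β_Brixley = Cov / Var(R_m) = 0.03756 / 0.02125 = 1.7675
E(R_Brixley) = R_f + β × MRP = 4.5277% + 1.7675 × 8.0917% = 18.83%

18.83%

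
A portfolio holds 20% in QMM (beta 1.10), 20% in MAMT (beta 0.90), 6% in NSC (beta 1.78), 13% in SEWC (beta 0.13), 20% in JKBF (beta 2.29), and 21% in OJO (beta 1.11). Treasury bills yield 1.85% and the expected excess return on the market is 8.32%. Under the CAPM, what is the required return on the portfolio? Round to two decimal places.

11.96%

β_P = Σ w_i β_i = 0.20×1.10 + 0.20×0.90 + 0.06×1.78 + 0.13×0.13 + 0.20×2.29 + 0.21×1.11 = 1.2148
E(R_P) = R_f + β_P × MRP = 1.85% + 1.2148 × 8.32% = 11.96%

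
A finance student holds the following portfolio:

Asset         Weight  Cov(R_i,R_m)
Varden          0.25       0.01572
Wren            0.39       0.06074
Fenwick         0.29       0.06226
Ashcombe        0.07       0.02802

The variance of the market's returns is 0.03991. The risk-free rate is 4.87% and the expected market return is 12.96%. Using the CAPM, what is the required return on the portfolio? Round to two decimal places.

β_Varden = 0.01572 / 0.03991 = 0.3939
β_Wren = 0.06074 / 0.03991 = 1.5219
β_Fenwick = 0.06226 / 0.03991 = 1.5600
β_Ashcombe = 0.02802 / 0.03991 = 0.7021
β_P = Σ w_i β_i = 0.25×0.3939 + 0.39×1.5219 + 0.29×1.5600 + 0.07×0.7021 = 1.1936
MRP = 12.96% − 4.87% = 8.09%
E(R_P) = R_f + β_P × MRP = 4.87% + 1.1936 × 8.09% = 14.53%

14.53%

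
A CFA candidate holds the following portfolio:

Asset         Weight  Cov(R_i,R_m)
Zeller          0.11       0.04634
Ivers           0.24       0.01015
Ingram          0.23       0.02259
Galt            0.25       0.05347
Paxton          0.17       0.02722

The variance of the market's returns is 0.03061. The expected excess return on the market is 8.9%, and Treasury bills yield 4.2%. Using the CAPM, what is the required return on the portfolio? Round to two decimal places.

β_Zeller = 0.04634 / 0.03061 = 1.5139
β_Ivers = 0.01015 / 0.03061 = 0.3316
β_Ingram = 0.02259 / 0.03061 = 0.7380
β_Galt = 0.05347 / 0.03061 = 1.7468
β_Paxton = 0.02722 / 0.03061 = 0.8893
β_P = Σ w_i β_i = 0.11×1.5139 + 0.24×0.3316 + 0.23×0.7380 + 0.25×1.7468 + 0.17×0.8893 = 1.0037
E(R_P) = R_f + β_P × MRP = 4.2% + 1.0037 × 8.9% = 13.13%

13.13%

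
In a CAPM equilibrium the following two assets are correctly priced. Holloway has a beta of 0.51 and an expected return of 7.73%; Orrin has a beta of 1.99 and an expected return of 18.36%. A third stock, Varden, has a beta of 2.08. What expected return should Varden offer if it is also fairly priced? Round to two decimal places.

19.01%

MRP (SML slope) = (18.36% − 7.73%) / (1.99 − 0.51) = 10.63% / 1.48 = 7.1824%
R_f (intercept) = 7.73% − 0.51 × 7.1824% = 4.0670%
E(R_Varden) = R_f + β × MRP = 4.0670% + 2.08 × 7.1824% = 19.01%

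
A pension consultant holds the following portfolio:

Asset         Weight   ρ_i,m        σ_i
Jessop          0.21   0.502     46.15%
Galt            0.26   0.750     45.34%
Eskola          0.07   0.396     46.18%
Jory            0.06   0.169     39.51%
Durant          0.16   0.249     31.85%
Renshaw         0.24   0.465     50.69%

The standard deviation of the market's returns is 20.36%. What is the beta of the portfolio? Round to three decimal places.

β_Jessop = 0.502 × 46.15% / 20.36% = 1.1379
β_Galt = 0.750 × 45.34% / 20.36% = 1.6702
β_Eskola = 0.396 × 46.18% / 20.36% = 0.8982
β_Jory = 0.169 × 39.51% / 20.36% = 0.3280
β_Durant = 0.249 × 31.85% / 20.36% = 0.3895
β_Renshaw = 0.465 × 50.69% / 20.36% = 1.1577
β_P = Σ w_i β_i = 0.21×1.1379 + 0.26×1.6702 + 0.07×0.8982 + 0.06×0.3280 + 0.16×0.3895 + 0.24×1.1577 = 1.0959

1.096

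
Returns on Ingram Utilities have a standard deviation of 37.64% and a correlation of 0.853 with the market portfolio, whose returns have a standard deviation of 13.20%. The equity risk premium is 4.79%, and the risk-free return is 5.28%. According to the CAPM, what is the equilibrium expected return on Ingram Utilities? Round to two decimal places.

16.93%

β = ρ × σ_i / σ_m = 0.853 × 37.64% / 13.20% = 2.4323
E(R) = 5.28% + 2.4323 × 4.79% = 16.93%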